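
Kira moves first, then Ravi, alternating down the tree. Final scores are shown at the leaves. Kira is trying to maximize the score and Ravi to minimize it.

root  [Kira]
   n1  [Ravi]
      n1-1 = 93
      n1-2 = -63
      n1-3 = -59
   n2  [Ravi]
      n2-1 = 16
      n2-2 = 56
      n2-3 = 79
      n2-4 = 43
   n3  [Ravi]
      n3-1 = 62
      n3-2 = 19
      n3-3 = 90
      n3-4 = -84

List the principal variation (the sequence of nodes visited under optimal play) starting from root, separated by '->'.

n1 (Ravi): min(93, -63, -59) = -63
n2 (Ravi): min(16, 56, 79, 43) = 16
n3 (Ravi): min(62, 19, 90, -84) = -84
root (Kira): max(-63, 16, -84) = 16
At root, Kira picks n2 (highest: 16).
At n2, Ravi picks n2-1 (lowest: 16).
Terminal value 16.

root -> n2 -> n2-1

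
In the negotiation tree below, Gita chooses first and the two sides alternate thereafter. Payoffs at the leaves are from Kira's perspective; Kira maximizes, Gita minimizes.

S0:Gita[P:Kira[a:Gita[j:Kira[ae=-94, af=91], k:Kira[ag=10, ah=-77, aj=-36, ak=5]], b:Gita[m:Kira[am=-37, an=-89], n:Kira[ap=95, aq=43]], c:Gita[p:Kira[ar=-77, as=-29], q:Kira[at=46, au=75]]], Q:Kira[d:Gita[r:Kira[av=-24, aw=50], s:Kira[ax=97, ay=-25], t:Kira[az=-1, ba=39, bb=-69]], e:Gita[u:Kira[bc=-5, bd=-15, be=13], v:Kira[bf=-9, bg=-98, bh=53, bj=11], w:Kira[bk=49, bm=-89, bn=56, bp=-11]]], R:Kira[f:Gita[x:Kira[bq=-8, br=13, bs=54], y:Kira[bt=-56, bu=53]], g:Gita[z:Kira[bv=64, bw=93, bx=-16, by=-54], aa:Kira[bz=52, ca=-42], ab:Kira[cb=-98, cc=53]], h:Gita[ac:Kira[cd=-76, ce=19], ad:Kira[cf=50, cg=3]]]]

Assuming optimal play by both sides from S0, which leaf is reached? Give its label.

ag

j (Kira): max(-94, 91) = 91
k (Kira): max(10, -77, -36, 5) = 10
a (Gita): min(91, 10) = 10
m (Kira): max(-37, -89) = -37
n (Kira): max(95, 43) = 95
b (Gita): min(-37, 95) = -37
p (Kira): max(-77, -29) = -29
q (Kira): max(46, 75) = 75
c (Gita): min(-29, 75) = -29
P (Kira): max(10, -37, -29) = 10
r (Kira): max(-24, 50) = 50
s (Kira): max(97, -25) = 97
t (Kira): max(-1, 39, -69) = 39
d (Gita): min(50, 97, 39) = 39
u (Kira): max(-5, -15, 13) = 13
v (Kira): max(-9, -98, 53, 11) = 53
w (Kira): max(49, -89, 56, -11) = 56
e (Gita): min(13, 53, 56) = 13
Q (Kira): max(39, 13) = 39
x (Kira): max(-8, 13, 54) = 54
y (Kira): max(-56, 53) = 53
f (Gita): min(54, 53) = 53
z (Kira): max(64, 93, -16, -54) = 93
aa (Kira): max(52, -42) = 52
ab (Kira): max(-98, 53) = 53
g (Gita): min(93, 52, 53) = 52
ac (Kira): max(-76, 19) = 19
ad (Kira): max(50, 3) = 50
h (Gita): min(19, 50) = 19
R (Kira): max(53, 52, 19) = 53
S0 (Gita): min(10, 39, 53) = 10
At S0, Gita picks P (lowest: 10).
At P, Kira picks a (highest: 10).
At a, Gita picks k (lowest: 10).
At k, Kira picks ag (highest: 10).
Terminal value 10.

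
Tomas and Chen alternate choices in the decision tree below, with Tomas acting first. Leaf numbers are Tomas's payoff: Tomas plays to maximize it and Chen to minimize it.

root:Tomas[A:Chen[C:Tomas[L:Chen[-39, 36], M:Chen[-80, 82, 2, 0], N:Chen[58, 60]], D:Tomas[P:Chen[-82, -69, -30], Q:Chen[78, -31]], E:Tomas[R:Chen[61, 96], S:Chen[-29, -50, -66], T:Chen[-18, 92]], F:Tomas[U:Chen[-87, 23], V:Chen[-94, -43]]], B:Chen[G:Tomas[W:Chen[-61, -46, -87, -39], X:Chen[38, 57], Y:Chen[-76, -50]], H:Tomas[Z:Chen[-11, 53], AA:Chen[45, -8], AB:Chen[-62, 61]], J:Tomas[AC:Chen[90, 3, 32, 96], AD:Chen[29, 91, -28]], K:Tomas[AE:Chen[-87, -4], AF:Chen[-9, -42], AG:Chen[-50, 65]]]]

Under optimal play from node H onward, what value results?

-8

Z (Chen): min(-11, 53) = -11
AA (Chen): min(45, -8) = -8
AB (Chen): min(-62, 61) = -62
H (Tomas): max(-11, -8, -62) = -8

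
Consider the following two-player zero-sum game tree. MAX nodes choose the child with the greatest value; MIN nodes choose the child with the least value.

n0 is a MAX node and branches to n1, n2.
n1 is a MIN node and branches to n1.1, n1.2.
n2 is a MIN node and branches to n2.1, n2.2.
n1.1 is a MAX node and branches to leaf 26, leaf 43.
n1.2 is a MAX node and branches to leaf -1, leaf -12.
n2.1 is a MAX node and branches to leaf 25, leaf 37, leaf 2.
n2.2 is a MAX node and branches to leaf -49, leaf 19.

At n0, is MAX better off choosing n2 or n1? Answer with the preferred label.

n2

n2.1 (MAX): max(25, 37, 2) = 37
n2.2 (MAX): max(-49, 19) = 19
n2 (MIN): min(37, 19) = 19
n1.1 (MAX): max(26, 43) = 43
n1.2 (MAX): max(-1, -12) = -1
n1 (MIN): min(43, -1) = -1
MAX prefers the higher value; n2=19, n1=-1. n2 is better since 19 > -1.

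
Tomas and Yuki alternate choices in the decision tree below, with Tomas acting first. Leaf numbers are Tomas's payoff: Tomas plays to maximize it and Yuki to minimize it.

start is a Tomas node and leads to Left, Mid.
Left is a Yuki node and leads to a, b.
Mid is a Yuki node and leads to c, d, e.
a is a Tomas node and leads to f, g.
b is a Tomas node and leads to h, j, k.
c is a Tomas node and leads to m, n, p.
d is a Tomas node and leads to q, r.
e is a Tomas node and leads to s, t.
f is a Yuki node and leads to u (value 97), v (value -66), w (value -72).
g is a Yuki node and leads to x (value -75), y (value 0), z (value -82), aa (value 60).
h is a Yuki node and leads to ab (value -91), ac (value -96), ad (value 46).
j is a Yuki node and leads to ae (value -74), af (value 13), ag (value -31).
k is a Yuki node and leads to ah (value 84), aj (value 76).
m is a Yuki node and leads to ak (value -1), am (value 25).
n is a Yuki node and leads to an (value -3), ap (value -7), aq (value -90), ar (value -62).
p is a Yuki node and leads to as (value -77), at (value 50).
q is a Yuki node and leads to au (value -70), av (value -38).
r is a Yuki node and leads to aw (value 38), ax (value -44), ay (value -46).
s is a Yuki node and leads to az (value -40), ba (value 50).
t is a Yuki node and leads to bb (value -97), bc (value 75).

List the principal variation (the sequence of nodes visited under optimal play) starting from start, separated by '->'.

start -> Mid -> d -> r -> ay

f (Yuki): min(97, -66, -72) = -72
g (Yuki): min(-75, 0, -82, 60) = -82
a (Tomas): max(-72, -82) = -72
h (Yuki): min(-91, -96, 46) = -96
j (Yuki): min(-74, 13, -31) = -74
k (Yuki): min(84, 76) = 76
b (Tomas): max(-96, -74, 76) = 76
Left (Yuki): min(-72, 76) = -72
m (Yuki): min(-1, 25) = -1
n (Yuki): min(-3, -7, -90, -62) = -90
p (Yuki): min(-77, 50) = -77
c (Tomas): max(-1, -90, -77) = -1
q (Yuki): min(-70, -38) = -70
r (Yuki): min(38, -44, -46) = -46
d (Tomas): max(-70, -46) = -46
s (Yuki): min(-40, 50) = -40
t (Yuki): min(-97, 75) = -97
e (Tomas): max(-40, -97) = -40
Mid (Yuki): min(-1, -46, -40) = -46
start (Tomas): max(-72, -46) = -46
At start, Tomas picks Mid (highest: -46).
At Mid, Yuki picks d (lowest: -46).
At d, Tomas picks r (highest: -46).
At r, Yuki picks ay (lowest: -46).
Terminal value -46.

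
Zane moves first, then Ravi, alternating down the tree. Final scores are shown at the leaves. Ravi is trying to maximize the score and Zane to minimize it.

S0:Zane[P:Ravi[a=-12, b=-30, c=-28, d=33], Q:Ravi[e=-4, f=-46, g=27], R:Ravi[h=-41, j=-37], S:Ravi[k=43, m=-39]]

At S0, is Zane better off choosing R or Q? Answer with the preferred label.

R (Ravi): max(-41, -37) = -37
Q (Ravi): max(-4, -46, 27) = 27
Zane prefers the lower value; R=-37, Q=27. R is better since -37 < 27.

R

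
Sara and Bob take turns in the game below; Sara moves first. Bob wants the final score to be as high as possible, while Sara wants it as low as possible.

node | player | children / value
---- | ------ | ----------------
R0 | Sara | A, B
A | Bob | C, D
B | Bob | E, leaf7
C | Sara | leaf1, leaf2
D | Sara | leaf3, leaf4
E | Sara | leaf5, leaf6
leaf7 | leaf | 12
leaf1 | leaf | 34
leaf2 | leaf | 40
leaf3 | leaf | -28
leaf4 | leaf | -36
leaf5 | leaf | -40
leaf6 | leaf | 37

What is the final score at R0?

C (Sara): min(34, 40) = 34
D (Sara): min(-28, -36) = -36
A (Bob): max(34, -36) = 34
E (Sara): min(-40, 37) = -40
B (Bob): max(-40, 12) = 12
R0 (Sara): min(34, 12) = 12

12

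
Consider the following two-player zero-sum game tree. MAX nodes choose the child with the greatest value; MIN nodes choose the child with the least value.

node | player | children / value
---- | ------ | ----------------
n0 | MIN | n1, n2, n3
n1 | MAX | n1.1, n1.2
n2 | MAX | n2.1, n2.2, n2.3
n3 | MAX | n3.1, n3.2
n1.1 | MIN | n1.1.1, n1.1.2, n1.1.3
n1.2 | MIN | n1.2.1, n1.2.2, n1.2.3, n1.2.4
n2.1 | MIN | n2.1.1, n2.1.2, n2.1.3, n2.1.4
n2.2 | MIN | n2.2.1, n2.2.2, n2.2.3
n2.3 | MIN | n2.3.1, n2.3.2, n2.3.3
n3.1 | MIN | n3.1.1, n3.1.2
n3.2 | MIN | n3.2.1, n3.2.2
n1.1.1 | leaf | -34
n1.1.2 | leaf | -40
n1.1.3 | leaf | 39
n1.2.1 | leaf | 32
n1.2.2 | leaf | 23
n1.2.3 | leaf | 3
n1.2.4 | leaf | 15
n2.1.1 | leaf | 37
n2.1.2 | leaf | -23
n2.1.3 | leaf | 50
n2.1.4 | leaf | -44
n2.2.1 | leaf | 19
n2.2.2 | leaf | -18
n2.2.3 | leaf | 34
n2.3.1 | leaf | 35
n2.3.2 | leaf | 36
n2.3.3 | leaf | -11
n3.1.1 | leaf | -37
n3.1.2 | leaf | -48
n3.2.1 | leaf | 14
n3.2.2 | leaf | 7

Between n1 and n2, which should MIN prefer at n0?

n2

n1.1 (MIN): min(-34, -40, 39) = -40
n1.2 (MIN): min(32, 23, 3, 15) = 3
n1 (MAX): max(-40, 3) = 3
n2.1 (MIN): min(37, -23, 50, -44) = -44
n2.2 (MIN): min(19, -18, 34) = -18
n2.3 (MIN): min(35, 36, -11) = -11
n2 (MAX): max(-44, -18, -11) = -11
MIN prefers the lower value; n1=3, n2=-11. n2 is better since -11 < 3.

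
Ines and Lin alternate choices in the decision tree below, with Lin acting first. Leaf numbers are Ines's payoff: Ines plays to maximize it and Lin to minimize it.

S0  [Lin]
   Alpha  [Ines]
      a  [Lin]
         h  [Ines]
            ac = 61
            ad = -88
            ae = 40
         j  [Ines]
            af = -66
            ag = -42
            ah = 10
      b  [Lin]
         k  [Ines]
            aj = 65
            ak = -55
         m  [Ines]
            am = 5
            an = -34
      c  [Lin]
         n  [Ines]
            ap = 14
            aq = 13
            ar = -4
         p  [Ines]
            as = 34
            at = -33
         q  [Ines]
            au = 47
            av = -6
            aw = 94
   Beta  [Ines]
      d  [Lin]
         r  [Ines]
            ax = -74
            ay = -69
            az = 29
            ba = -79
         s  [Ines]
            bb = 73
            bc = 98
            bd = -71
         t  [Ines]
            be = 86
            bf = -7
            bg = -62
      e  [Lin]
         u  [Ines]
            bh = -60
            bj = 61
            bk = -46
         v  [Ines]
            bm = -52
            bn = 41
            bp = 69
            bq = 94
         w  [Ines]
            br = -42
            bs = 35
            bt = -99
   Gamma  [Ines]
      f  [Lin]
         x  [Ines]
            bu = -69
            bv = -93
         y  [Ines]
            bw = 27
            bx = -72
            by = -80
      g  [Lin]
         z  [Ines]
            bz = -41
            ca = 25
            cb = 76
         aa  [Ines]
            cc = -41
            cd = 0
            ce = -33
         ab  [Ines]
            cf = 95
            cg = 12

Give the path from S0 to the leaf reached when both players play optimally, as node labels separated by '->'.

h (Ines): max(61, -88, 40) = 61
j (Ines): max(-66, -42, 10) = 10
a (Lin): min(61, 10) = 10
k (Ines): max(65, -55) = 65
m (Ines): max(5, -34) = 5
b (Lin): min(65, 5) = 5
n (Ines): max(14, 13, -4) = 14
p (Ines): max(34, -33) = 34
q (Ines): max(47, -6, 94) = 94
c (Lin): min(14, 34, 94) = 14
Alpha (Ines): max(10, 5, 14) = 14
r (Ines): max(-74, -69, 29, -79) = 29
s (Ines): max(73, 98, -71) = 98
t (Ines): max(86, -7, -62) = 86
d (Lin): min(29, 98, 86) = 29
u (Ines): max(-60, 61, -46) = 61
v (Ines): max(-52, 41, 69, 94) = 94
w (Ines): max(-42, 35, -99) = 35
e (Lin): min(61, 94, 35) = 35
Beta (Ines): max(29, 35) = 35
x (Ines): max(-69, -93) = -69
y (Ines): max(27, -72, -80) = 27
f (Lin): min(-69, 27) = -69
z (Ines): max(-41, 25, 76) = 76
aa (Ines): max(-41, 0, -33) = 0
ab (Ines): max(95, 12) = 95
g (Lin): min(76, 0, 95) = 0
Gamma (Ines): max(-69, 0) = 0
S0 (Lin): min(14, 35, 0) = 0
At S0, Lin picks Gamma (lowest: 0).
At Gamma, Ines picks g (highest: 0).
At g, Lin picks aa (lowest: 0).
At aa, Ines picks cd (highest: 0).
Terminal value 0.

S0 -> Gamma -> g -> aa -> cd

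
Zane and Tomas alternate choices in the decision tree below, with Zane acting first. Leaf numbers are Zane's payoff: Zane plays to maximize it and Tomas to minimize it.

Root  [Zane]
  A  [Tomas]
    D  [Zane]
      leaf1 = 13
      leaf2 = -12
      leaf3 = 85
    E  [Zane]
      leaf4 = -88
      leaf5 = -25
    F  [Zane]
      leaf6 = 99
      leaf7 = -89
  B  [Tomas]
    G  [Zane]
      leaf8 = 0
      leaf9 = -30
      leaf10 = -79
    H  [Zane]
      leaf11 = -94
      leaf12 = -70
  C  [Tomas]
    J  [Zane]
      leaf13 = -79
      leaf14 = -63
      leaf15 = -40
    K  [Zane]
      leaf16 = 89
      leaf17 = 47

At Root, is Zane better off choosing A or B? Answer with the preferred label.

D (Zane): max(13, -12, 85) = 85
E (Zane): max(-88, -25) = -25
F (Zane): max(99, -89) = 99
A (Tomas): min(85, -25, 99) = -25
G (Zane): max(0, -30, -79) = 0
H (Zane): max(-94, -70) = -70
B (Tomas): min(0, -70) = -70
Zane prefers the higher value; A=-25, B=-70. A is better since -25 > -70.

A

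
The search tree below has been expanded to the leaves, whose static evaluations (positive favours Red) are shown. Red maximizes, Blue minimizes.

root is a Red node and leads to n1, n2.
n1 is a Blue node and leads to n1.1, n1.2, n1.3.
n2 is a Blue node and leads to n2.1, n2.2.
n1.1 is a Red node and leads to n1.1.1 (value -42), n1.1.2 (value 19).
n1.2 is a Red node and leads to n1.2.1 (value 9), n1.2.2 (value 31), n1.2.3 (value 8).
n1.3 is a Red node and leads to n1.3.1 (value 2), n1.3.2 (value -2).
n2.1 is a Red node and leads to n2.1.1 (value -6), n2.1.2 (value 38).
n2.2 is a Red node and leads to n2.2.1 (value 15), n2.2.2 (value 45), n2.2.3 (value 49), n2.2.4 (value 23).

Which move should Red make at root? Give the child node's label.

n1.1 (Red): max(-42, 19) = 19
n1.2 (Red): max(9, 31, 8) = 31
n1.3 (Red): max(2, -2) = 2
n1 (Blue): min(19, 31, 2) = 2
n2.1 (Red): max(-6, 38) = 38
n2.2 (Red): max(15, 45, 49, 23) = 49
n2 (Blue): min(38, 49) = 38
root (Red): max(2, 38) = 38
Red at root wants the highest of {n1=2, n2=38}, so chooses n2.

n2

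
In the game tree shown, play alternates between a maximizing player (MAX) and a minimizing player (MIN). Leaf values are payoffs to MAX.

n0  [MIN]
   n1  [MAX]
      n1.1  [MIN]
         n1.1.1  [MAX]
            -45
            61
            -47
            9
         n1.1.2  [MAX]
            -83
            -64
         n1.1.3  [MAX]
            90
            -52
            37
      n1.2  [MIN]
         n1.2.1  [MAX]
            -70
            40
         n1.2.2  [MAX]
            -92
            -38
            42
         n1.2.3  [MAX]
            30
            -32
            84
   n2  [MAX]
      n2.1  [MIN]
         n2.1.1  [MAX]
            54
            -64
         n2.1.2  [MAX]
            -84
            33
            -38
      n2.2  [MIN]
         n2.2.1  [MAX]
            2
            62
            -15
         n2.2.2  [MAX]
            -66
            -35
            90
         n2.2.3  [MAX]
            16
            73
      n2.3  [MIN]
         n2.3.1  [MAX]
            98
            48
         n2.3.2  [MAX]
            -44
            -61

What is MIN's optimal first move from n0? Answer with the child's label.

n1

n1.1.1 (MAX): max(-45, 61, -47, 9) = 61
n1.1.2 (MAX): max(-83, -64) = -64
n1.1.3 (MAX): max(90, -52, 37) = 90
n1.1 (MIN): min(61, -64, 90) = -64
n1.2.1 (MAX): max(-70, 40) = 40
n1.2.2 (MAX): max(-92, -38, 42) = 42
n1.2.3 (MAX): max(30, -32, 84) = 84
n1.2 (MIN): min(40, 42, 84) = 40
n1 (MAX): max(-64, 40) = 40
n2.1.1 (MAX): max(54, -64) = 54
n2.1.2 (MAX): max(-84, 33, -38) = 33
n2.1 (MIN): min(54, 33) = 33
n2.2.1 (MAX): max(2, 62, -15) = 62
n2.2.2 (MAX): max(-66, -35, 90) = 90
n2.2.3 (MAX): max(16, 73) = 73
n2.2 (MIN): min(62, 90, 73) = 62
n2.3.1 (MAX): max(98, 48) = 98
n2.3.2 (MAX): max(-44, -61) = -44
n2.3 (MIN): min(98, -44) = -44
n2 (MAX): max(33, 62, -44) = 62
n0 (MIN): min(40, 62) = 40
MIN at n0 wants the lowest of {n1=40, n2=62}, so chooses n1.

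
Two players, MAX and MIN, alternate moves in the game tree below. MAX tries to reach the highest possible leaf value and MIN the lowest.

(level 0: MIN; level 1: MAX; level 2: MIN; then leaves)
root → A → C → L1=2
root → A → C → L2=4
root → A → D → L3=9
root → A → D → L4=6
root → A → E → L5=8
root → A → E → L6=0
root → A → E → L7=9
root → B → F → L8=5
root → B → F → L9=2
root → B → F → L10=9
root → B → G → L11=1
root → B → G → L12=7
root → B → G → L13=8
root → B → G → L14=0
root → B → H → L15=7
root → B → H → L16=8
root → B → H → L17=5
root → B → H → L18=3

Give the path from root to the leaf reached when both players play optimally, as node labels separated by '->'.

root -> B -> H -> L18

C (MIN): min(2, 4) = 2
D (MIN): min(9, 6) = 6
E (MIN): min(8, 0, 9) = 0
A (MAX): max(2, 6, 0) = 6
F (MIN): min(5, 2, 9) = 2
G (MIN): min(1, 7, 8, 0) = 0
H (MIN): min(7, 8, 5, 3) = 3
B (MAX): max(2, 0, 3) = 3
root (MIN): min(6, 3) = 3
At root, MIN picks B (lowest: 3).
At B, MAX picks H (highest: 3).
At H, MIN picks L18 (lowest: 3).
Terminal value 3.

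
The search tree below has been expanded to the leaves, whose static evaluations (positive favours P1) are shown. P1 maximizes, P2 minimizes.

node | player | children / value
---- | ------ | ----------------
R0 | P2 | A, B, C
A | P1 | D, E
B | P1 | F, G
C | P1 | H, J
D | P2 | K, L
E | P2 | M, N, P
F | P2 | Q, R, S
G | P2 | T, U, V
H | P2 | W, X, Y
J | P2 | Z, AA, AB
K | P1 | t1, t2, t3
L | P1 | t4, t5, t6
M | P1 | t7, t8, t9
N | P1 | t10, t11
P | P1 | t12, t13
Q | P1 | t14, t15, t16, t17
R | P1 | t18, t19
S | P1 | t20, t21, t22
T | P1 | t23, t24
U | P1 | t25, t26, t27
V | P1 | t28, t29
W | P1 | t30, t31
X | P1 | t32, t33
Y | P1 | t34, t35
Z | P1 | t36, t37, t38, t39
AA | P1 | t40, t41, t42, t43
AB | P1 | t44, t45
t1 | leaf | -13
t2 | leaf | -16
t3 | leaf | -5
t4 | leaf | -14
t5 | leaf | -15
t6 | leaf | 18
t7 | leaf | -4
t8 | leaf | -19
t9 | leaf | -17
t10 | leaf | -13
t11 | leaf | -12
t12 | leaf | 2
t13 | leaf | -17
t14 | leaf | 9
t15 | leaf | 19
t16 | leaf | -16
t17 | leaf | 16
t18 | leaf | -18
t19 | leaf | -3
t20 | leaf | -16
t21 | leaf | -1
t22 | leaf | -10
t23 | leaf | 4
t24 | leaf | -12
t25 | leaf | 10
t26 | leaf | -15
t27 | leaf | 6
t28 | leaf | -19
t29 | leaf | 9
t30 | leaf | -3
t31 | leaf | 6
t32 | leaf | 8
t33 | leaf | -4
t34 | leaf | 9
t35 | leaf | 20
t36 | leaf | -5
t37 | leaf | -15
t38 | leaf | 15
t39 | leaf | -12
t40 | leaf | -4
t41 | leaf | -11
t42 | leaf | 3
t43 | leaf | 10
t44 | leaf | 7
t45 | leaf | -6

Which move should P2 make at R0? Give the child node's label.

K (P1): max(-13, -16, -5) = -5
L (P1): max(-14, -15, 18) = 18
D (P2): min(-5, 18) = -5
M (P1): max(-4, -19, -17) = -4
N (P1): max(-13, -12) = -12
P (P1): max(2, -17) = 2
E (P2): min(-4, -12, 2) = -12
A (P1): max(-5, -12) = -5
Q (P1): max(9, 19, -16, 16) = 19
R (P1): max(-18, -3) = -3
S (P1): max(-16, -1, -10) = -1
F (P2): min(19, -3, -1) = -3
T (P1): max(4, -12) = 4
U (P1): max(10, -15, 6) = 10
V (P1): max(-19, 9) = 9
G (P2): min(4, 10, 9) = 4
B (P1): max(-3, 4) = 4
W (P1): max(-3, 6) = 6
X (P1): max(8, -4) = 8
Y (P1): max(9, 20) = 20
H (P2): min(6, 8, 20) = 6
Z (P1): max(-5, -15, 15, -12) = 15
AA (P1): max(-4, -11, 3, 10) = 10
AB (P1): max(7, -6) = 7
J (P2): min(15, 10, 7) = 7
C (P1): max(6, 7) = 7
R0 (P2): min(-5, 4, 7) = -5
P2 at R0 wants the lowest of {A=-5, B=4, C=7}, so chooses A.

A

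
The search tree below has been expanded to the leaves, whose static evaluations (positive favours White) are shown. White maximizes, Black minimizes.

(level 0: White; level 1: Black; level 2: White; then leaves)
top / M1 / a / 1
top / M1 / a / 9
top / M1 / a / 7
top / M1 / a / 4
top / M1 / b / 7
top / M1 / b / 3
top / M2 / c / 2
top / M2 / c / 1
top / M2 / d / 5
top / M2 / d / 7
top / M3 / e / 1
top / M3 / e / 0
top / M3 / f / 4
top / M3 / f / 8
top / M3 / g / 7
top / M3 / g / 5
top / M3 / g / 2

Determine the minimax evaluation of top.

7

a (White): max(1, 9, 7, 4) = 9
b (White): max(7, 3) = 7
M1 (Black): min(9, 7) = 7
c (White): max(2, 1) = 2
d (White): max(5, 7) = 7
M2 (Black): min(2, 7) = 2
e (White): max(1, 0) = 1
f (White): max(4, 8) = 8
g (White): max(7, 5, 2) = 7
M3 (Black): min(1, 8, 7) = 1
top (White): max(7, 2, 1) = 7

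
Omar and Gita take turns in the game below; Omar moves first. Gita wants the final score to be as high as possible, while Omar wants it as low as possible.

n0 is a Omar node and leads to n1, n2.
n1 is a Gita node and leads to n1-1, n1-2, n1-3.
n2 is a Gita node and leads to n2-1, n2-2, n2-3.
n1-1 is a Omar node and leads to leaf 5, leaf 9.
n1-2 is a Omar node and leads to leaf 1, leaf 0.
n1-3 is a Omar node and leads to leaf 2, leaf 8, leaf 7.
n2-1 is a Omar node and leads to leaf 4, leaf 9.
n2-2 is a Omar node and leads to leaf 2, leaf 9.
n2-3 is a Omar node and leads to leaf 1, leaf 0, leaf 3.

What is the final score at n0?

n1-1 (Omar): min(5, 9) = 5
n1-2 (Omar): min(1, 0) = 0
n1-3 (Omar): min(2, 8, 7) = 2
n1 (Gita): max(5, 0, 2) = 5
n2-1 (Omar): min(4, 9) = 4
n2-2 (Omar): min(2, 9) = 2
n2-3 (Omar): min(1, 0, 3) = 0
n2 (Gita): max(4, 2, 0) = 4
n0 (Omar): min(5, 4) = 4

4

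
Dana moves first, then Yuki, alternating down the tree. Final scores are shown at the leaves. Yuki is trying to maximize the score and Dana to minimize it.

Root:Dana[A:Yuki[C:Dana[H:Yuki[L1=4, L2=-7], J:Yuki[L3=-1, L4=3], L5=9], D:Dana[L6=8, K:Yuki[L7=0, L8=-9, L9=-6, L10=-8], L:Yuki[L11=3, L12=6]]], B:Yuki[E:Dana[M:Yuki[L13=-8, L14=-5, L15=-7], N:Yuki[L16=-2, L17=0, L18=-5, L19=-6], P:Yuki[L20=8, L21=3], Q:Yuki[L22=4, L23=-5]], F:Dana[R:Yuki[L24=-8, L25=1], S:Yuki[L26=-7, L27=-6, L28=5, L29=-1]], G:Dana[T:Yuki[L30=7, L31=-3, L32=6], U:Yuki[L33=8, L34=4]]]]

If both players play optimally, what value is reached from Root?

H (Yuki): max(4, -7) = 4
J (Yuki): max(-1, 3) = 3
C (Dana): min(4, 3, 9) = 3
K (Yuki): max(0, -9, -6, -8) = 0
L (Yuki): max(3, 6) = 6
D (Dana): min(8, 0, 6) = 0
A (Yuki): max(3, 0) = 3
M (Yuki): max(-8, -5, -7) = -5
N (Yuki): max(-2, 0, -5, -6) = 0
P (Yuki): max(8, 3) = 8
Q (Yuki): max(4, -5) = 4
E (Dana): min(-5, 0, 8, 4) = -5
R (Yuki): max(-8, 1) = 1
S (Yuki): max(-7, -6, 5, -1) = 5
F (Dana): min(1, 5) = 1
T (Yuki): max(7, -3, 6) = 7
U (Yuki): max(8, 4) = 8
G (Dana): min(7, 8) = 7
B (Yuki): max(-5, 1, 7) = 7
Root (Dana): min(3, 7) = 3

3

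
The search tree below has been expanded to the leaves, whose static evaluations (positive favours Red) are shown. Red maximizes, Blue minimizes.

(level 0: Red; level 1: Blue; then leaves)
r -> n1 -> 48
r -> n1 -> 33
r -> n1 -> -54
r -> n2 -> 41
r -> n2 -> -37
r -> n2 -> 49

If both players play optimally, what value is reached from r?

n1 (Blue): min(48, 33, -54) = -54
n2 (Blue): min(41, -37, 49) = -37
r (Red): max(-54, -37) = -37

-37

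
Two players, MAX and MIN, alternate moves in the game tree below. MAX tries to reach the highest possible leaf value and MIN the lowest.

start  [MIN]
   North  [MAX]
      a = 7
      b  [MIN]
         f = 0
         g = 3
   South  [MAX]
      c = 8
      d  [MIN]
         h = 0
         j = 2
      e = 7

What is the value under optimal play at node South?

8

d (MIN): min(0, 2) = 0
South (MAX): max(8, 0, 7) = 8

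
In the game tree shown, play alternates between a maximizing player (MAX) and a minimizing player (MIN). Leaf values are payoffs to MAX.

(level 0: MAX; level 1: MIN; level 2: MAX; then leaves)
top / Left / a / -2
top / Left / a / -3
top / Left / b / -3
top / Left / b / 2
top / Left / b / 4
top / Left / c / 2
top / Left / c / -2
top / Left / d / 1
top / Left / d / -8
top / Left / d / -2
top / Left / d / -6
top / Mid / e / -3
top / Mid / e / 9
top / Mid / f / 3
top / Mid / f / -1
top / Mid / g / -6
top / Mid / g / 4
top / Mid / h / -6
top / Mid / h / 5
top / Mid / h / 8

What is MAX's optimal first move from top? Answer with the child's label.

a (MAX): max(-2, -3) = -2
b (MAX): max(-3, 2, 4) = 4
c (MAX): max(2, -2) = 2
d (MAX): max(1, -8, -2, -6) = 1
Left (MIN): min(-2, 4, 2, 1) = -2
e (MAX): max(-3, 9) = 9
f (MAX): max(3, -1) = 3
g (MAX): max(-6, 4) = 4
h (MAX): max(-6, 5, 8) = 8
Mid (MIN): min(9, 3, 4, 8) = 3
top (MAX): max(-2, 3) = 3
MAX at top wants the highest of {Left=-2, Mid=3}, so chooses Mid.

Mid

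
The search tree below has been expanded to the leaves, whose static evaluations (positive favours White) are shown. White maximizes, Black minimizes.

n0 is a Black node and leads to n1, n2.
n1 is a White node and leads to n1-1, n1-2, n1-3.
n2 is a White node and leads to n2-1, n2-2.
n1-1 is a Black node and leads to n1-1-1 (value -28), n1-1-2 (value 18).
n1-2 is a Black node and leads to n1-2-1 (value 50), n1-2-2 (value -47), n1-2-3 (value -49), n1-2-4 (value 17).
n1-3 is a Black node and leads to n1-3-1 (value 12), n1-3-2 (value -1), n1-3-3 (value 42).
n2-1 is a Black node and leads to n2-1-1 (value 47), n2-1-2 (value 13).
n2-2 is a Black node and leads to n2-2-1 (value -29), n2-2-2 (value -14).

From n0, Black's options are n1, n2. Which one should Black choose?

n1

n1-1 (Black): min(-28, 18) = -28
n1-2 (Black): min(50, -47, -49, 17) = -49
n1-3 (Black): min(12, -1, 42) = -1
n1 (White): max(-28, -49, -1) = -1
n2-1 (Black): min(47, 13) = 13
n2-2 (Black): min(-29, -14) = -29
n2 (White): max(13, -29) = 13
n0 (Black): min(-1, 13) = -1
Black at n0 wants the lowest of {n1=-1, n2=13}, so chooses n1.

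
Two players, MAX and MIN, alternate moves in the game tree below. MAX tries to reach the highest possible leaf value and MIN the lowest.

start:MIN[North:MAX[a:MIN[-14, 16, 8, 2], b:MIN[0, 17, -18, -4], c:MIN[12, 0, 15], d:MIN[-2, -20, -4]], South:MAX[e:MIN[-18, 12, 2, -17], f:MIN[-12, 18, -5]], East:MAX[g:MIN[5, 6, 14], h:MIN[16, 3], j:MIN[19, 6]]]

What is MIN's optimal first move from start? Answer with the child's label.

South

a (MIN): min(-14, 16, 8, 2) = -14
b (MIN): min(0, 17, -18, -4) = -18
c (MIN): min(12, 0, 15) = 0
d (MIN): min(-2, -20, -4) = -20
North (MAX): max(-14, -18, 0, -20) = 0
e (MIN): min(-18, 12, 2, -17) = -18
f (MIN): min(-12, 18, -5) = -12
South (MAX): max(-18, -12) = -12
g (MIN): min(5, 6, 14) = 5
h (MIN): min(16, 3) = 3
j (MIN): min(19, 6) = 6
East (MAX): max(5, 3, 6) = 6
start (MIN): min(0, -12, 6) = -12
MIN at start wants the lowest of {North=0, South=-12, East=6}, so chooses South.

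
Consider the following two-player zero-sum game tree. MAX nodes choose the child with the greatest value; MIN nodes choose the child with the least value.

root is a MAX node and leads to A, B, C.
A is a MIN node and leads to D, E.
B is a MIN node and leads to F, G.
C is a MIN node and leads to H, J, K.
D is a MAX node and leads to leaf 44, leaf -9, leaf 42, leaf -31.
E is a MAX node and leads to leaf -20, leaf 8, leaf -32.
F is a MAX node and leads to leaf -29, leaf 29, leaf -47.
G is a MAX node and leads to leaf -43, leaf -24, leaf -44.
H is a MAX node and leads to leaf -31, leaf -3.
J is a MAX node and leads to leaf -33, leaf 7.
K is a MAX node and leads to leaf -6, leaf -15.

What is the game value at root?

D (MAX): max(44, -9, 42, -31) = 44
E (MAX): max(-20, 8, -32) = 8
A (MIN): min(44, 8) = 8
F (MAX): max(-29, 29, -47) = 29
G (MAX): max(-43, -24, -44) = -24
B (MIN): min(29, -24) = -24
H (MAX): max(-31, -3) = -3
J (MAX): max(-33, 7) = 7
K (MAX): max(-6, -15) = -6
C (MIN): min(-3, 7, -6) = -6
root (MAX): max(8, -24, -6) = 8

8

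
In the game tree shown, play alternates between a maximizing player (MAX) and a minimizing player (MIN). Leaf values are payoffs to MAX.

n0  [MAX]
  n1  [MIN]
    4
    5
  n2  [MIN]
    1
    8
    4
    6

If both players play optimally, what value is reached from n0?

n1 (MIN): min(4, 5) = 4
n2 (MIN): min(1, 8, 4, 6) = 1
n0 (MAX): max(4, 1) = 4

4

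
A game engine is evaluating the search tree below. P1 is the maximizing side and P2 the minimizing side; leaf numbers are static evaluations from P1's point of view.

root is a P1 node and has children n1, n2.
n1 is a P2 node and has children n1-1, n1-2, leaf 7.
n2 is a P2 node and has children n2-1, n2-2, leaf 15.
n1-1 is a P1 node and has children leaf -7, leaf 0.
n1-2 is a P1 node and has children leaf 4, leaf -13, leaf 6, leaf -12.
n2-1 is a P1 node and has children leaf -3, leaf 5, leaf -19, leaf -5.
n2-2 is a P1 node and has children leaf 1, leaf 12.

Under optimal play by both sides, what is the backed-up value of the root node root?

5

n1-1 (P1): max(-7, 0) = 0
n1-2 (P1): max(4, -13, 6, -12) = 6
n1 (P2): min(0, 6, 7) = 0
n2-1 (P1): max(-3, 5, -19, -5) = 5
n2-2 (P1): max(1, 12) = 12
n2 (P2): min(5, 12, 15) = 5
root (P1): max(0, 5) = 5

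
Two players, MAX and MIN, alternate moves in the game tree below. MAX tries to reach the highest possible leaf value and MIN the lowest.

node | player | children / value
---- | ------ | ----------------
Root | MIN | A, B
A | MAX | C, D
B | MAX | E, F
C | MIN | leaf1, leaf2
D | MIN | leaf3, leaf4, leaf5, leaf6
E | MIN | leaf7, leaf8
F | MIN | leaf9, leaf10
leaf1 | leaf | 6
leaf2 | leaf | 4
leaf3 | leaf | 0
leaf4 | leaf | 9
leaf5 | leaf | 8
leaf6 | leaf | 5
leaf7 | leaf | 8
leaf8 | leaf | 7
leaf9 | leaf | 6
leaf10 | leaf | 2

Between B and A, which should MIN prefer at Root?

E (MIN): min(8, 7) = 7
F (MIN): min(6, 2) = 2
B (MAX): max(7, 2) = 7
C (MIN): min(6, 4) = 4
D (MIN): min(0, 9, 8, 5) = 0
A (MAX): max(4, 0) = 4
MIN prefers the lower value; B=7, A=4. A is better since 4 < 7.

A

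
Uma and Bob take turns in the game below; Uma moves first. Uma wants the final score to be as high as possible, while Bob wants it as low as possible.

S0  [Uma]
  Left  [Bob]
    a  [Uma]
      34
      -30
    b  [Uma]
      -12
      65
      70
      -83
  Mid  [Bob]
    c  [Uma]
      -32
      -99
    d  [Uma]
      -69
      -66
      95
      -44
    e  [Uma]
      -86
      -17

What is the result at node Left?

34

a (Uma): max(34, -30) = 34
b (Uma): max(-12, 65, 70, -83) = 70
Left (Bob): min(34, 70) = 34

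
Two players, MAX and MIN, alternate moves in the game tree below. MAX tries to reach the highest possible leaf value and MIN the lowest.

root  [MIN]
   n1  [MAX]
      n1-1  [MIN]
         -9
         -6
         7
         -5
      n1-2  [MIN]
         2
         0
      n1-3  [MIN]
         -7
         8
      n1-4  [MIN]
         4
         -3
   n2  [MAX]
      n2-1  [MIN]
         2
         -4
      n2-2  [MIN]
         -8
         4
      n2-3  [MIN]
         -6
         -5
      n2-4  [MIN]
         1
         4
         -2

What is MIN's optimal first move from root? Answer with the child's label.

n2

n1-1 (MIN): min(-9, -6, 7, -5) = -9
n1-2 (MIN): min(2, 0) = 0
n1-3 (MIN): min(-7, 8) = -7
n1-4 (MIN): min(4, -3) = -3
n1 (MAX): max(-9, 0, -7, -3) = 0
n2-1 (MIN): min(2, -4) = -4
n2-2 (MIN): min(-8, 4) = -8
n2-3 (MIN): min(-6, -5) = -6
n2-4 (MIN): min(1, 4, -2) = -2
n2 (MAX): max(-4, -8, -6, -2) = -2
root (MIN): min(0, -2) = -2
MIN at root wants the lowest of {n1=0, n2=-2}, so chooses n2.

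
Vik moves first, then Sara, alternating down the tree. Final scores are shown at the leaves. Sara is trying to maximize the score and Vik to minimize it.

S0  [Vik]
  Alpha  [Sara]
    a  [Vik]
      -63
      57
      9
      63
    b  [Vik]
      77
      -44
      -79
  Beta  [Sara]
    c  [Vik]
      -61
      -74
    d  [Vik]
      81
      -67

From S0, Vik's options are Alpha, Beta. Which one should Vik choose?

Beta

a (Vik): min(-63, 57, 9, 63) = -63
b (Vik): min(77, -44, -79) = -79
Alpha (Sara): max(-63, -79) = -63
c (Vik): min(-61, -74) = -74
d (Vik): min(81, -67) = -67
Beta (Sara): max(-74, -67) = -67
S0 (Vik): min(-63, -67) = -67
Vik at S0 wants the lowest of {Alpha=-63, Beta=-67}, so chooses Beta.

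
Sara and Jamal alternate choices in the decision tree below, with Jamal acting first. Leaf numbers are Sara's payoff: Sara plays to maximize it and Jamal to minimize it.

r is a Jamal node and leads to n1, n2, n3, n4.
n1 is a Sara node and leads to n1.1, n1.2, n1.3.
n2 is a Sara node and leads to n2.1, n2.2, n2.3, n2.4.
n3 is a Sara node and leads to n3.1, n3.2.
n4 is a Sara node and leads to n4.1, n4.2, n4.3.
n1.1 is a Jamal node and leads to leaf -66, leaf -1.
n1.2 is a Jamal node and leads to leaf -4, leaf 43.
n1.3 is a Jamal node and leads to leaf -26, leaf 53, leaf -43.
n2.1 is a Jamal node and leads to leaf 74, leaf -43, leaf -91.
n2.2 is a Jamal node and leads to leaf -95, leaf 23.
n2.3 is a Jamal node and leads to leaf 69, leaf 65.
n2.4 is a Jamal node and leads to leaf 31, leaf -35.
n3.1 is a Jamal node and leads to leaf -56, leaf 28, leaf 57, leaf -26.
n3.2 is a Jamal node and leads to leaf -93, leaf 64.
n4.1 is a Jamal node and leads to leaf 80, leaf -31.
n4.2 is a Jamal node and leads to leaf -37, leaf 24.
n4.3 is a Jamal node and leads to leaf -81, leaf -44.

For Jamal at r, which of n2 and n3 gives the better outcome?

n2.1 (Jamal): min(74, -43, -91) = -91
n2.2 (Jamal): min(-95, 23) = -95
n2.3 (Jamal): min(69, 65) = 65
n2.4 (Jamal): min(31, -35) = -35
n2 (Sara): max(-91, -95, 65, -35) = 65
n3.1 (Jamal): min(-56, 28, 57, -26) = -56
n3.2 (Jamal): min(-93, 64) = -93
n3 (Sara): max(-56, -93) = -56
Jamal prefers the lower value; n2=65, n3=-56. n3 is better since -56 < 65.

n3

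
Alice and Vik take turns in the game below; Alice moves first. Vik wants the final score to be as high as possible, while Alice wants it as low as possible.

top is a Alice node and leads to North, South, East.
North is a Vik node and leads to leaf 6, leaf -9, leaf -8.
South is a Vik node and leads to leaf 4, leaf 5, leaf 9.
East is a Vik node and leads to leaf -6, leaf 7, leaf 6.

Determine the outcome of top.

6

North (Vik): max(6, -9, -8) = 6
South (Vik): max(4, 5, 9) = 9
East (Vik): max(-6, 7, 6) = 7
top (Alice): min(6, 9, 7) = 6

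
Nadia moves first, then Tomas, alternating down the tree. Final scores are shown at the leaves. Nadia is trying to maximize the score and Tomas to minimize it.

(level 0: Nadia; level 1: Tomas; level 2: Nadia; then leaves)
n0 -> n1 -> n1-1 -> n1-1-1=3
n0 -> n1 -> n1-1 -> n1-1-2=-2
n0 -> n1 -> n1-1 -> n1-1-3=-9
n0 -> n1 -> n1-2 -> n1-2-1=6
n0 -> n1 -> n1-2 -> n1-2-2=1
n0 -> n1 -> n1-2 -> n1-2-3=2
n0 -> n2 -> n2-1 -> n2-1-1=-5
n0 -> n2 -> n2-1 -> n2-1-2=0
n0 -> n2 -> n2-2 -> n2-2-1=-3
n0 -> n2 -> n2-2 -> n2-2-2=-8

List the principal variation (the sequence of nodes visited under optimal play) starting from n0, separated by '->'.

n0 -> n1 -> n1-1 -> n1-1-1

n1-1 (Nadia): max(3, -2, -9) = 3
n1-2 (Nadia): max(6, 1, 2) = 6
n1 (Tomas): min(3, 6) = 3
n2-1 (Nadia): max(-5, 0) = 0
n2-2 (Nadia): max(-3, -8) = -3
n2 (Tomas): min(0, -3) = -3
n0 (Nadia): max(3, -3) = 3
At n0, Nadia picks n1 (highest: 3).
At n1, Tomas picks n1-1 (lowest: 3).
At n1-1, Nadia picks n1-1-1 (highest: 3).
Terminal value 3.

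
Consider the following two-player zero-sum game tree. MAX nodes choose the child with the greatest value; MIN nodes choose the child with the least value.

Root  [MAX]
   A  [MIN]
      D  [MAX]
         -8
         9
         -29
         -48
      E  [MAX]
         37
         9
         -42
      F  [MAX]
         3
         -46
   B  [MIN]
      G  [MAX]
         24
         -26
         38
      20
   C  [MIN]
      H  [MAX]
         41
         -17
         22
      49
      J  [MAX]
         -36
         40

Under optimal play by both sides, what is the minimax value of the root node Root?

40

D (MAX): max(-8, 9, -29, -48) = 9
E (MAX): max(37, 9, -42) = 37
F (MAX): max(3, -46) = 3
A (MIN): min(9, 37, 3) = 3
G (MAX): max(24, -26, 38) = 38
B (MIN): min(38, 20) = 20
H (MAX): max(41, -17, 22) = 41
J (MAX): max(-36, 40) = 40
C (MIN): min(41, 49, 40) = 40
Root (MAX): max(3, 20, 40) = 40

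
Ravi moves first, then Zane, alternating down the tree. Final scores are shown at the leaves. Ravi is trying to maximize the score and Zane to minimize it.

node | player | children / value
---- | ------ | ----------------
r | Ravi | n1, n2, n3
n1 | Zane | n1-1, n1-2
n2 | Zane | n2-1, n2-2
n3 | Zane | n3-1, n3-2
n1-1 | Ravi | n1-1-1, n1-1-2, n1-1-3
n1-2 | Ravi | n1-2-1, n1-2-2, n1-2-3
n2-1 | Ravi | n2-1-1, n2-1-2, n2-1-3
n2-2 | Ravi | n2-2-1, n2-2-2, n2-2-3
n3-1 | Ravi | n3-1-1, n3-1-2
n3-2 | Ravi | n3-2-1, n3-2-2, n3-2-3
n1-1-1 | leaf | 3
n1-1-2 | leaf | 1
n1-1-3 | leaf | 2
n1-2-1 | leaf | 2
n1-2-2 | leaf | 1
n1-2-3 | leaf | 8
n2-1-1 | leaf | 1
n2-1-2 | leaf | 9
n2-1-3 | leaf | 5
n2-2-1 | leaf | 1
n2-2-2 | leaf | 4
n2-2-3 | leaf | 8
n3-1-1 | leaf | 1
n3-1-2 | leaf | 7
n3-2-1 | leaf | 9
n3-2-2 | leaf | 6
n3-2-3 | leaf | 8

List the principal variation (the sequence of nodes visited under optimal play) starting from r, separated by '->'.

r -> n2 -> n2-2 -> n2-2-3

n1-1 (Ravi): max(3, 1, 2) = 3
n1-2 (Ravi): max(2, 1, 8) = 8
n1 (Zane): min(3, 8) = 3
n2-1 (Ravi): max(1, 9, 5) = 9
n2-2 (Ravi): max(1, 4, 8) = 8
n2 (Zane): min(9, 8) = 8
n3-1 (Ravi): max(1, 7) = 7
n3-2 (Ravi): max(9, 6, 8) = 9
n3 (Zane): min(7, 9) = 7
r (Ravi): max(3, 8, 7) = 8
At r, Ravi picks n2 (highest: 8).
At n2, Zane picks n2-2 (lowest: 8).
At n2-2, Ravi picks n2-2-3 (highest: 8).
Terminal value 8.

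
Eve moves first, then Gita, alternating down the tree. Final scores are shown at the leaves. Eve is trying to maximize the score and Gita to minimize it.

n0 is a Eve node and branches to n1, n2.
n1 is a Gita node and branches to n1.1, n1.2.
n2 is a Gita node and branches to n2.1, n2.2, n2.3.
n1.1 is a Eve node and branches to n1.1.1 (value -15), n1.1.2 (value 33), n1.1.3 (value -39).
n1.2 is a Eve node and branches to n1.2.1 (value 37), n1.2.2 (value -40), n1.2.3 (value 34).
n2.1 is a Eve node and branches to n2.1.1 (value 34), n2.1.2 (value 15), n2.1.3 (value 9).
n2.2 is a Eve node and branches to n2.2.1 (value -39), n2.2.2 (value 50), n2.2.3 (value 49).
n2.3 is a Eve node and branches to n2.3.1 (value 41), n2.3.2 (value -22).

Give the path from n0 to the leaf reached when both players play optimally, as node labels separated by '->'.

n1.1 (Eve): max(-15, 33, -39) = 33
n1.2 (Eve): max(37, -40, 34) = 37
n1 (Gita): min(33, 37) = 33
n2.1 (Eve): max(34, 15, 9) = 34
n2.2 (Eve): max(-39, 50, 49) = 50
n2.3 (Eve): max(41, -22) = 41
n2 (Gita): min(34, 50, 41) = 34
n0 (Eve): max(33, 34) = 34
At n0, Eve picks n2 (highest: 34).
At n2, Gita picks n2.1 (lowest: 34).
At n2.1, Eve picks n2.1.1 (highest: 34).
Terminal value 34.

n0 -> n2 -> n2.1 -> n2.1.1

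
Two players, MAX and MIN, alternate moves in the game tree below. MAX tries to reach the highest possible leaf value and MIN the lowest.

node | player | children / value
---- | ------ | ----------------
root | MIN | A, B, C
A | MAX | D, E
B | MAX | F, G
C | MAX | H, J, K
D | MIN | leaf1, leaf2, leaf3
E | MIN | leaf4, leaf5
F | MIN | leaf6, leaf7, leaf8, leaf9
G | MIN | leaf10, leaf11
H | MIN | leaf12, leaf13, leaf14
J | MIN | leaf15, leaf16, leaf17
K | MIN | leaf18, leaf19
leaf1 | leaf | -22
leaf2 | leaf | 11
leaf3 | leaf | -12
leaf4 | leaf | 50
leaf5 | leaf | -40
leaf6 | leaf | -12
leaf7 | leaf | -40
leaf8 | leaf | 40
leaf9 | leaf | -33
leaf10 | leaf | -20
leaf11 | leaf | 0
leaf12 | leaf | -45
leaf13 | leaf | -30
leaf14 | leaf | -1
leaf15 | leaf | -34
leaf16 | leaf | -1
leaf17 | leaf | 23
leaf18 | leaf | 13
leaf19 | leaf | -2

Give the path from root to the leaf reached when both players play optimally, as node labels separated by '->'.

D (MIN): min(-22, 11, -12) = -22
E (MIN): min(50, -40) = -40
A (MAX): max(-22, -40) = -22
F (MIN): min(-12, -40, 40, -33) = -40
G (MIN): min(-20, 0) = -20
B (MAX): max(-40, -20) = -20
H (MIN): min(-45, -30, -1) = -45
J (MIN): min(-34, -1, 23) = -34
K (MIN): min(13, -2) = -2
C (MAX): max(-45, -34, -2) = -2
root (MIN): min(-22, -20, -2) = -22
At root, MIN picks A (lowest: -22).
At A, MAX picks D (highest: -22).
At D, MIN picks leaf1 (lowest: -22).
Terminal value -22.

root -> A -> D -> leaf1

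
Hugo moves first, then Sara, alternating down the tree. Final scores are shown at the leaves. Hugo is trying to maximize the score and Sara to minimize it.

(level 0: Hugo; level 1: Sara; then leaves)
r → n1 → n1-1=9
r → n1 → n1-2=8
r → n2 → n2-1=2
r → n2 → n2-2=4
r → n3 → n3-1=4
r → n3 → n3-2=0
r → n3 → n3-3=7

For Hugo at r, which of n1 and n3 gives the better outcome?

n1 (Sara): min(9, 8) = 8
n3 (Sara): min(4, 0, 7) = 0
Hugo prefers the higher value; n1=8, n3=0. n1 is better since 8 > 0.

n1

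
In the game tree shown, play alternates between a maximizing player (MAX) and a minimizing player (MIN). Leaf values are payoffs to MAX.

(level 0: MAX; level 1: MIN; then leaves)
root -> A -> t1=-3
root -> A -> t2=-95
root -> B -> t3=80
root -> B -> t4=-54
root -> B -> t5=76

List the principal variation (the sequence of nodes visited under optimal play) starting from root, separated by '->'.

root -> B -> t4

A (MIN): min(-3, -95) = -95
B (MIN): min(80, -54, 76) = -54
root (MAX): max(-95, -54) = -54
At root, MAX picks B (highest: -54).
At B, MIN picks t4 (lowest: -54).
Terminal value -54.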